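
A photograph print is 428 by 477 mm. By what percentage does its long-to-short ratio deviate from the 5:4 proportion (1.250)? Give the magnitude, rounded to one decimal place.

Ratio = 477 / 428 ≈ 1.1145.
Ideal 5:4 = 1.2500. |1.1145 − 1.2500| / 1.2500 ≈ 10.84% → 10.8%.

10.8%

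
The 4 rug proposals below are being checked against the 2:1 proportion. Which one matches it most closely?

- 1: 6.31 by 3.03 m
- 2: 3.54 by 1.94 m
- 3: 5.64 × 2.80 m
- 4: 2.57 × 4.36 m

3

Ratios (long/short): 1 ≈ 2.083; 2 ≈ 1.825; 3 ≈ 2.014; 4 ≈ 1.696.
2:1 ≈ 2.000; option 3 is nearest (Δ 0.014).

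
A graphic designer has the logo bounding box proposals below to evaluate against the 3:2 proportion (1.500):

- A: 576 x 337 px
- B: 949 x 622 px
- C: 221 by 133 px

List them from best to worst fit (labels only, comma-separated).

B, C, A

A: 576/337 ≈ 1.709 → |1.709 − 1.500| = 0.209
B: 949/622 ≈ 1.526 → |1.526 − 1.500| = 0.026
C: 221/133 ≈ 1.662 → |1.662 − 1.500| = 0.162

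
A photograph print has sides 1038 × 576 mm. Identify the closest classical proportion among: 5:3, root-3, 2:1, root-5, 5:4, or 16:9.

Ratio = 1038 / 576 ≈ 1.802.
Distances: 5:3 1.667 (Δ 0.135); root-3 1.732 (Δ 0.070); 2:1 2.000 (Δ 0.198); root-5 2.236 (Δ 0.434); 5:4 1.250 (Δ 0.552); 16:9 1.778 (Δ 0.024).

16:9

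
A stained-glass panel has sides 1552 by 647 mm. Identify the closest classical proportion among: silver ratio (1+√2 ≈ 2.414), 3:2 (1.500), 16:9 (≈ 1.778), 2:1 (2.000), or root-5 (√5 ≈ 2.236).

1552/647 ≈ 2.399. Nearest candidates are silver ratio (2.414, off by 0.015) and root-5 (2.236, off by 0.163).

silver ratio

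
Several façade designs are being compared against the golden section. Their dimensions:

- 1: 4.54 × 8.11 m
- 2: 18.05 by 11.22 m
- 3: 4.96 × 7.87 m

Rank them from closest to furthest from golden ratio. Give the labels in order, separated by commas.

Ratios: 1 = 8.11 / 4.54 ≈ 1.786; 2 = 18.05 / 11.22 ≈ 1.609; 3 = 7.87 / 4.96 ≈ 1.587.
|Δ from 1.618|: 1 0.168; 2 0.009; 3 0.031.

2, 3, 1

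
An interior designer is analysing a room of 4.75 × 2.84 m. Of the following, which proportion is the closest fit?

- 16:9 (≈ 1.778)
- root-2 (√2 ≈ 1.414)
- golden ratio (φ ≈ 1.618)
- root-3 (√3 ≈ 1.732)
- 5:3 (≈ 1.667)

5:3

Ratio = 4.75 / 2.84 ≈ 1.673.
Distances: 16:9 1.778 (Δ 0.105); root-2 1.414 (Δ 0.259); golden ratio 1.618 (Δ 0.055); root-3 1.732 (Δ 0.059); 5:3 1.667 (Δ 0.006).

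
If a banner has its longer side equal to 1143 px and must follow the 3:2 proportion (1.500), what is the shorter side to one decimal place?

762.0 px

3:2 = 1.50000.
Shorter side = 1143 ÷ 1.50000 ≈ 762.000 → 762.0 px.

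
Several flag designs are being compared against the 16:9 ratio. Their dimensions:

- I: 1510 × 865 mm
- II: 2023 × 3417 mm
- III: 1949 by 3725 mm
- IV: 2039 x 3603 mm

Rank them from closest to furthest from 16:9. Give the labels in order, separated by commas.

I: 1510/865 ≈ 1.746 → |1.746 − 1.778| = 0.032
II: 3417/2023 ≈ 1.689 → |1.689 − 1.778| = 0.089
III: 3725/1949 ≈ 1.911 → |1.911 − 1.778| = 0.133
IV: 3603/2039 ≈ 1.767 → |1.767 − 1.778| = 0.011

IV, I, II, III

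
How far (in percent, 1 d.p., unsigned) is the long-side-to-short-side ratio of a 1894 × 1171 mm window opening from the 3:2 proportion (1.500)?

Ratio = 1894 / 1171 ≈ 1.6174.
Ideal 3:2 = 1.5000. |1.6174 − 1.5000| / 1.5000 ≈ 7.83% → 7.8%.

7.8%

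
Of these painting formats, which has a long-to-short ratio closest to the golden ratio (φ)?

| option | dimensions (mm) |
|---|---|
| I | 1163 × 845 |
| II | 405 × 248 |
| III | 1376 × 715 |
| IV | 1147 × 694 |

Ratios (long/short): I ≈ 1.376; II ≈ 1.633; III ≈ 1.924; IV ≈ 1.653.
golden ratio ≈ 1.618; option II is nearest (Δ 0.015).

II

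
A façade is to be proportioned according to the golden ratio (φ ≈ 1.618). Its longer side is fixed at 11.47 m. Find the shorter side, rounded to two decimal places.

7.09 m

golden ratio ≈ 1.61803.
Shorter side = 11.47 ÷ 1.61803 ≈ 7.0889 → 7.09 m.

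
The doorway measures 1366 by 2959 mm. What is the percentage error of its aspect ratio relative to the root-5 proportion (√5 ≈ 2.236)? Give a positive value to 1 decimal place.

Ratio = 2959 / 1366 ≈ 2.1662.
Ideal root-5 ≈ 2.2361. |2.1662 − 2.2361| / 2.2361 ≈ 3.13% → 3.1%.

3.1%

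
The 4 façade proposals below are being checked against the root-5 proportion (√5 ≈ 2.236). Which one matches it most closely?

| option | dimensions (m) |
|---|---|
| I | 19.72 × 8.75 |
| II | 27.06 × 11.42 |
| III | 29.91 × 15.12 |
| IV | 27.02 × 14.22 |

Target root-5 ≈ 2.236.
I: 2.254 (Δ0.018)  II: 2.370 (Δ0.134)  III: 1.978 (Δ0.258)  IV: 1.900 (Δ0.336)

I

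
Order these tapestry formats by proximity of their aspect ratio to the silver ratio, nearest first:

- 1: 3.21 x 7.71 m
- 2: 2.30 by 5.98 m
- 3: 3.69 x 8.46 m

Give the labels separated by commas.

1: 7.71/3.21 ≈ 2.402 → |2.402 − 2.414| = 0.012
2: 5.98/2.30 ≈ 2.600 → |2.600 − 2.414| = 0.186
3: 8.46/3.69 ≈ 2.293 → |2.293 − 2.414| = 0.121

1, 3, 2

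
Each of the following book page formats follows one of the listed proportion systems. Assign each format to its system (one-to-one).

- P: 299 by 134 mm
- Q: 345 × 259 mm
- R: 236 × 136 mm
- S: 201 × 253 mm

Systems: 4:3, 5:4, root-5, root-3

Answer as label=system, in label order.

P = 299/134 ≈ 2.231 → root-5 (2.236)
Q = 345/259 ≈ 1.332 → 4:3 (1.333)
R = 236/136 ≈ 1.735 → root-3 (1.732)
S = 253/201 ≈ 1.259 → 5:4 (1.250)

P=root-5, Q=4:3, R=root-3, S=5:4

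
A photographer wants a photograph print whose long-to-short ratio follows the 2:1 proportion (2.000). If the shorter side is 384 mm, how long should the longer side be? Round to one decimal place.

768.0 mm

2:1 = 2.00000.
Longer side = 384 × 2.00000 ≈ 768.000 → 768.0 mm.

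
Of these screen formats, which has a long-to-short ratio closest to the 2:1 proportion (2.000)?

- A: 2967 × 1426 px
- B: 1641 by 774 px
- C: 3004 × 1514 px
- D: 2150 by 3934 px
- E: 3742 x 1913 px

Ratios (long/short): A ≈ 2.081; B ≈ 2.120; C ≈ 1.984; D ≈ 1.830; E ≈ 1.956.
2:1 ≈ 2.000; option C is nearest (Δ 0.016).

C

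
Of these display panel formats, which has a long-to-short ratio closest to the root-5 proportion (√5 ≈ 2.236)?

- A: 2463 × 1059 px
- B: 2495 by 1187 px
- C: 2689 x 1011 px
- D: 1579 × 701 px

D

Target root-5 ≈ 2.236.
A: 2.326 (Δ0.090)  B: 2.102 (Δ0.134)  C: 2.660 (Δ0.424)  D: 2.252 (Δ0.016)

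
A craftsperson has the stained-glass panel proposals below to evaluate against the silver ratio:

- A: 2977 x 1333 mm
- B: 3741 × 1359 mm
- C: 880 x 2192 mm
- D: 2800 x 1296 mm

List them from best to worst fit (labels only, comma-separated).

C, A, D, B

Ratios: A = 2977 / 1333 ≈ 2.233; B = 3741 / 1359 ≈ 2.753; C = 2192 / 880 ≈ 2.491; D = 2800 / 1296 ≈ 2.160.
|Δ from 2.414|: A 0.181; B 0.339; C 0.077; D 0.254.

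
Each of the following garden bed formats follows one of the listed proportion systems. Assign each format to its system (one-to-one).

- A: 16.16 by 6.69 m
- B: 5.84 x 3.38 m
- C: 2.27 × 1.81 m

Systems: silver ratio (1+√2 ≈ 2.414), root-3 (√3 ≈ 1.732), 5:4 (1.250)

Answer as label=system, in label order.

Ratios: A ≈ 2.416; B ≈ 1.728; C ≈ 1.254.
Targets: silver ratio ≈ 2.414; root-3 ≈ 1.732; 5:4 ≈ 1.250.

A=silver ratio, B=root-3, C=5:4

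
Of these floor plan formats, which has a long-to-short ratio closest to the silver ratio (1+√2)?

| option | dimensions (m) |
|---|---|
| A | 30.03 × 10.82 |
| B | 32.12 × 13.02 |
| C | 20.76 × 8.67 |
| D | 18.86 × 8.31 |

Target silver ratio ≈ 2.414.
A: 2.775 (Δ0.361)  B: 2.467 (Δ0.053)  C: 2.394 (Δ0.020)  D: 2.270 (Δ0.144)

C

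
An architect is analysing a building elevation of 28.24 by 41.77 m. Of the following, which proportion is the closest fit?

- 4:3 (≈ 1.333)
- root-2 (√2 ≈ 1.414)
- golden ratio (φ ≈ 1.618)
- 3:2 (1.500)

3:2

Ratio = 41.77 / 28.24 ≈ 1.479.
Distances: 4:3 1.333 (Δ 0.146); root-2 1.414 (Δ 0.065); golden ratio 1.618 (Δ 0.139); 3:2 1.500 (Δ 0.021).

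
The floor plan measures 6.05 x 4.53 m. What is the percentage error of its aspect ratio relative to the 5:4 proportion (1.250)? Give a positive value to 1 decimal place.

6.8%

Ratio = 6.05 / 4.53 ≈ 1.3355.
Ideal 5:4 = 1.2500. |1.3355 − 1.2500| / 1.2500 ≈ 6.84% → 6.8%.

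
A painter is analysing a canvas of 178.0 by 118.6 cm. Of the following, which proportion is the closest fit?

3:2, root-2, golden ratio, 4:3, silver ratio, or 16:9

3:2

Ratio = 178.0 / 118.6 ≈ 1.501.
Distances: 3:2 1.500 (Δ 0.001); root-2 1.414 (Δ 0.087); golden ratio 1.618 (Δ 0.117); 4:3 1.333 (Δ 0.168); silver ratio 2.414 (Δ 0.913); 16:9 1.778 (Δ 0.277).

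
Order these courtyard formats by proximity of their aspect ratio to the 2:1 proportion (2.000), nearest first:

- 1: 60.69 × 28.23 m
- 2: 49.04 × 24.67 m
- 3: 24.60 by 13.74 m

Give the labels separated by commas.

2, 1, 3

1: 60.69/28.23 ≈ 2.150 → |2.150 − 2.000| = 0.150
2: 49.04/24.67 ≈ 1.988 → |1.988 − 2.000| = 0.012
3: 24.60/13.74 ≈ 1.790 → |1.790 − 2.000| = 0.210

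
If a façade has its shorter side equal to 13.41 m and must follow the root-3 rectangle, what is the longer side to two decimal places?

root-3 ≈ 1.73205.
Longer side = 13.41 × 1.73205 ≈ 23.2268 → 23.23 m.

23.23 m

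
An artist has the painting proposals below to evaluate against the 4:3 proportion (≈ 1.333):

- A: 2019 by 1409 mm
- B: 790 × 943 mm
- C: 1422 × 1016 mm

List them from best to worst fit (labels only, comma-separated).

A: 2019/1409 ≈ 1.433 → |1.433 − 1.333| = 0.100
B: 943/790 ≈ 1.194 → |1.194 − 1.333| = 0.139
C: 1422/1016 ≈ 1.400 → |1.400 − 1.333| = 0.067

C, A, B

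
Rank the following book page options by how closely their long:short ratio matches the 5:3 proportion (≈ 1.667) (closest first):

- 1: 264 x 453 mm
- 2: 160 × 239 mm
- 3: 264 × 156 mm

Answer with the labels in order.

1: 453/264 ≈ 1.716 → |1.716 − 1.667| = 0.049
2: 239/160 ≈ 1.494 → |1.494 − 1.667| = 0.173
3: 264/156 ≈ 1.692 → |1.692 − 1.667| = 0.025

3, 1, 2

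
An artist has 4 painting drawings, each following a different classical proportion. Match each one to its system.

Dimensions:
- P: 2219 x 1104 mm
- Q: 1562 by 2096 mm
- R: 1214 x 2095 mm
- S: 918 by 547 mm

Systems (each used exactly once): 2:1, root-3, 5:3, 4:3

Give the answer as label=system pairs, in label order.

P=2:1, Q=4:3, R=root-3, S=5:3

P = 2219/1104 ≈ 2.010 → 2:1 (2.000)
Q = 2096/1562 ≈ 1.342 → 4:3 (1.333)
R = 2095/1214 ≈ 1.726 → root-3 (1.732)
S = 918/547 ≈ 1.678 → 5:3 (1.667)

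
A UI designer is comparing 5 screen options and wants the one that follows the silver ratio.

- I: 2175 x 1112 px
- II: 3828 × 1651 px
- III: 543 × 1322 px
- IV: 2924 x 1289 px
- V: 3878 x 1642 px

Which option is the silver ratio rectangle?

Ratios (long/short): I ≈ 1.956; II ≈ 2.319; III ≈ 2.435; IV ≈ 2.268; V ≈ 2.362.
silver ratio ≈ 2.414; option III is nearest (Δ 0.021).

III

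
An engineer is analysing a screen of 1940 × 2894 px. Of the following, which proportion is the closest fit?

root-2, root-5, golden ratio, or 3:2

3:2

2894/1940 ≈ 1.492. Nearest candidates are 3:2 (1.500, off by 0.008) and root-2 (1.414, off by 0.078).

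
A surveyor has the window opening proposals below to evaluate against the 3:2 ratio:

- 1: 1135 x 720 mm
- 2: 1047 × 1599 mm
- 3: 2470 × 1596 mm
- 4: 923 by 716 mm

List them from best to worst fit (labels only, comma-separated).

2, 3, 1, 4

1: 1135/720 ≈ 1.576 → |1.576 − 1.500| = 0.076
2: 1599/1047 ≈ 1.527 → |1.527 − 1.500| = 0.027
3: 2470/1596 ≈ 1.548 → |1.548 − 1.500| = 0.048
4: 923/716 ≈ 1.289 → |1.289 − 1.500| = 0.211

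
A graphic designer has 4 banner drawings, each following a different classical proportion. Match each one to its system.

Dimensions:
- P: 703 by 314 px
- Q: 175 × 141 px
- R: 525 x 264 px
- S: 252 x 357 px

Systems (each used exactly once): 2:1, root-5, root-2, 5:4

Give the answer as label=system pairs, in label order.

Ratios: P ≈ 2.239; Q ≈ 1.241; R ≈ 1.989; S ≈ 1.417.
Targets: 2:1 ≈ 2.000; root-5 ≈ 2.236; root-2 ≈ 1.414; 5:4 ≈ 1.250.

P=root-5, Q=5:4, R=2:1, S=root-2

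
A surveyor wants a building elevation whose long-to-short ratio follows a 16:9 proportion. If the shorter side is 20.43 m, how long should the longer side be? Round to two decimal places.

36.32 m

16:9 ≈ 1.77778.
Longer side = 20.43 × 1.77778 ≈ 36.3200 → 36.32 m.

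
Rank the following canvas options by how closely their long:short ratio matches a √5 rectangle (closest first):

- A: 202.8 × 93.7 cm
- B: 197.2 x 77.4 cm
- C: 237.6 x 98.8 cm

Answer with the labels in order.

Ratios: A = 202.8 / 93.7 ≈ 2.164; B = 197.2 / 77.4 ≈ 2.548; C = 237.6 / 98.8 ≈ 2.405.
|Δ from 2.236|: A 0.072; B 0.312; C 0.169.

A, C, B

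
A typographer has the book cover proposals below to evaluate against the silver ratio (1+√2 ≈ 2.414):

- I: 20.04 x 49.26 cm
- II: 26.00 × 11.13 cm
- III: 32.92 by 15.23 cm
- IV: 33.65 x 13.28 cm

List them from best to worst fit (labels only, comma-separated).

I, II, IV, III

Ratios: I = 49.26 / 20.04 ≈ 2.458; II = 26.00 / 11.13 ≈ 2.336; III = 32.92 / 15.23 ≈ 2.162; IV = 33.65 / 13.28 ≈ 2.534.
|Δ from 2.414|: I 0.044; II 0.078; III 0.252; IV 0.120.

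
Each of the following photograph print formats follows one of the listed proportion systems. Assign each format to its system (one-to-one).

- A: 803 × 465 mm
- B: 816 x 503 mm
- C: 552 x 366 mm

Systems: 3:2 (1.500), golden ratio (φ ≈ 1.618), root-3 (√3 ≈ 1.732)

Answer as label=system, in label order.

Ratios: A ≈ 1.727; B ≈ 1.622; C ≈ 1.508.
Targets: 3:2 ≈ 1.500; golden ratio ≈ 1.618; root-3 ≈ 1.732.

A=root-3, B=golden ratio, C=3:2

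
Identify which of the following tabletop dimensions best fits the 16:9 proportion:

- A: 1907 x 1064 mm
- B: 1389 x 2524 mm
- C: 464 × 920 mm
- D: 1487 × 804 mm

Ratios (long/short): A ≈ 1.792; B ≈ 1.817; C ≈ 1.983; D ≈ 1.850.
16:9 ≈ 1.778; option A is nearest (Δ 0.014).

A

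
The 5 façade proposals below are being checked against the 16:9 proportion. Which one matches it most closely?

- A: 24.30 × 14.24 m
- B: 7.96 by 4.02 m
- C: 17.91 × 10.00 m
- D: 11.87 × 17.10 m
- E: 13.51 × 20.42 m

C

Ratios (long/short): A ≈ 1.706; B ≈ 1.980; C ≈ 1.791; D ≈ 1.441; E ≈ 1.511.
16:9 ≈ 1.778; option C is nearest (Δ 0.013).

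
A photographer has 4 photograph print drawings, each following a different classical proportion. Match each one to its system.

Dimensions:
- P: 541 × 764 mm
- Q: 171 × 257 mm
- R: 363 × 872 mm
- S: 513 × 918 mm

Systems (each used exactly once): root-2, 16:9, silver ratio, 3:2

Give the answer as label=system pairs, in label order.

Ratios: P ≈ 1.412; Q ≈ 1.503; R ≈ 2.402; S ≈ 1.789.
Targets: root-2 ≈ 1.414; 16:9 ≈ 1.778; silver ratio ≈ 2.414; 3:2 ≈ 1.500.

P=root-2, Q=3:2, R=silver ratio, S=16:9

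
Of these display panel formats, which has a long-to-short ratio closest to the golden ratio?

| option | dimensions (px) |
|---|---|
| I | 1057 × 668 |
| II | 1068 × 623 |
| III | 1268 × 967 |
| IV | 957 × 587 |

IV

Target golden ratio ≈ 1.618.
I: 1.582 (Δ0.036)  II: 1.714 (Δ0.096)  III: 1.311 (Δ0.307)  IV: 1.630 (Δ0.012)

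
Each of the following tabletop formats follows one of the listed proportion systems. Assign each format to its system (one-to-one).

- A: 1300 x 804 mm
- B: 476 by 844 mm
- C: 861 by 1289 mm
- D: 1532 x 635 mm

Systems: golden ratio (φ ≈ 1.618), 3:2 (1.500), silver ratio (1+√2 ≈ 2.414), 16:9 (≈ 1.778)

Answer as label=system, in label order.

A=golden ratio, B=16:9, C=3:2, D=silver ratio

Ratios: A ≈ 1.617; B ≈ 1.773; C ≈ 1.497; D ≈ 2.413.
Targets: golden ratio ≈ 1.618; 3:2 ≈ 1.500; silver ratio ≈ 2.414; 16:9 ≈ 1.778.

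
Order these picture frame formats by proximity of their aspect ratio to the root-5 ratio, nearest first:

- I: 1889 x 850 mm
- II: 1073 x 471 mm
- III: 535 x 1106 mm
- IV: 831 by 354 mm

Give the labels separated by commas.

I: 1889/850 ≈ 2.222 → |2.222 − 2.236| = 0.014
II: 1073/471 ≈ 2.278 → |2.278 − 2.236| = 0.042
III: 1106/535 ≈ 2.067 → |2.067 − 2.236| = 0.169
IV: 831/354 ≈ 2.347 → |2.347 − 2.236| = 0.111

I, II, IV, III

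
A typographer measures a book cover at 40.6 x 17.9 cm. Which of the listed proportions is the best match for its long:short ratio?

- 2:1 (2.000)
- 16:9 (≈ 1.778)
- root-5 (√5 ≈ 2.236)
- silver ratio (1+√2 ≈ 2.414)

Ratio = 40.6 / 17.9 ≈ 2.268.
Distances: 2:1 2.000 (Δ 0.268); 16:9 1.778 (Δ 0.490); root-5 2.236 (Δ 0.032); silver ratio 2.414 (Δ 0.146).

root-5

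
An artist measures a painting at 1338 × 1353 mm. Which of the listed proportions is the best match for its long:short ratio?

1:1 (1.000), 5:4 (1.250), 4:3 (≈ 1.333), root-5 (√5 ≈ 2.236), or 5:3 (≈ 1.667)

1:1

Ratio = 1353 / 1338 ≈ 1.011.
Distances: 1:1 1.000 (Δ 0.011); 5:4 1.250 (Δ 0.239); 4:3 1.333 (Δ 0.322); root-5 2.236 (Δ 1.225); 5:3 1.667 (Δ 0.656).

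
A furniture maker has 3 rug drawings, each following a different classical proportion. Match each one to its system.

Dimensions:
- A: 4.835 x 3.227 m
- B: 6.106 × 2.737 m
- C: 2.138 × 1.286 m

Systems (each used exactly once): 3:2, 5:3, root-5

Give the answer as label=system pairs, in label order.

A=3:2, B=root-5, C=5:3

Ratios: A ≈ 1.498; B ≈ 2.231; C ≈ 1.663.
Targets: 3:2 ≈ 1.500; 5:3 ≈ 1.667; root-5 ≈ 2.236.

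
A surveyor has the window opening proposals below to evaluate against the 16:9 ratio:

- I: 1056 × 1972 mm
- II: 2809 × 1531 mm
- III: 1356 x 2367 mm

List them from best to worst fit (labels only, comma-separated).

I: 1972/1056 ≈ 1.867 → |1.867 − 1.778| = 0.089
II: 2809/1531 ≈ 1.835 → |1.835 − 1.778| = 0.057
III: 2367/1356 ≈ 1.746 → |1.746 − 1.778| = 0.032

III, II, I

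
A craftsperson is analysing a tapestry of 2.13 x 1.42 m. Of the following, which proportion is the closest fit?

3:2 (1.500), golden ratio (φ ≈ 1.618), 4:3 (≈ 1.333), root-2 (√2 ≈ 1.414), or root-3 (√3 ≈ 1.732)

3:2

Ratio = 2.13 / 1.42 ≈ 1.500.
Distances: 3:2 1.500 (Δ 0.000); golden ratio 1.618 (Δ 0.118); 4:3 1.333 (Δ 0.167); root-2 1.414 (Δ 0.086); root-3 1.732 (Δ 0.232).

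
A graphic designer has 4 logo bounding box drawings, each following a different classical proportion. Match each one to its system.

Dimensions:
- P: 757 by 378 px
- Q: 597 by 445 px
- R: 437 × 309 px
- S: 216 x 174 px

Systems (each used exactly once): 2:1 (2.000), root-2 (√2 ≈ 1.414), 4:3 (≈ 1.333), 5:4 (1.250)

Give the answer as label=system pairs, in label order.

P = 757/378 ≈ 2.003 → 2:1 (2.000)
Q = 597/445 ≈ 1.342 → 4:3 (1.333)
R = 437/309 ≈ 1.414 → root-2 (1.414)
S = 216/174 ≈ 1.241 → 5:4 (1.250)

P=2:1, Q=4:3, R=root-2, S=5:4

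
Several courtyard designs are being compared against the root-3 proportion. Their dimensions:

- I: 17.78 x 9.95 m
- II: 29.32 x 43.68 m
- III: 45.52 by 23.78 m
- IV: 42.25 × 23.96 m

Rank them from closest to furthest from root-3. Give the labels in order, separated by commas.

IV, I, III, II

Ratios: I = 17.78 / 9.95 ≈ 1.787; II = 43.68 / 29.32 ≈ 1.490; III = 45.52 / 23.78 ≈ 1.914; IV = 42.25 / 23.96 ≈ 1.763.
|Δ from 1.732|: I 0.055; II 0.242; III 0.182; IV 0.031.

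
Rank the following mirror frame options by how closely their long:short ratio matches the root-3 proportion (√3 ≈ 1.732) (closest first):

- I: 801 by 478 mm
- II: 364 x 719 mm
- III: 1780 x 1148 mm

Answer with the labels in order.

I, III, II

Ratios: I = 801 / 478 ≈ 1.676; II = 719 / 364 ≈ 1.975; III = 1780 / 1148 ≈ 1.551.
|Δ from 1.732|: I 0.056; II 0.243; III 0.181.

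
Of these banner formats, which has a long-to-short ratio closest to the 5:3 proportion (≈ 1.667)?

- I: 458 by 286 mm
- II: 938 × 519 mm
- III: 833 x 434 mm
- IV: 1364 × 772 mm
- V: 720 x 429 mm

Ratios (long/short): I ≈ 1.601; II ≈ 1.807; III ≈ 1.919; IV ≈ 1.767; V ≈ 1.678.
5:3 ≈ 1.667; option V is nearest (Δ 0.011).

V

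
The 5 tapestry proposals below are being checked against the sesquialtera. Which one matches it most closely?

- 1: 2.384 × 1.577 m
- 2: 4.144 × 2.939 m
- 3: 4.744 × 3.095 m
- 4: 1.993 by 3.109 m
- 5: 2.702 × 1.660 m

Ratios (long/short): 1 ≈ 1.512; 2 ≈ 1.410; 3 ≈ 1.533; 4 ≈ 1.560; 5 ≈ 1.628.
3:2 ≈ 1.500; option 1 is nearest (Δ 0.012).

1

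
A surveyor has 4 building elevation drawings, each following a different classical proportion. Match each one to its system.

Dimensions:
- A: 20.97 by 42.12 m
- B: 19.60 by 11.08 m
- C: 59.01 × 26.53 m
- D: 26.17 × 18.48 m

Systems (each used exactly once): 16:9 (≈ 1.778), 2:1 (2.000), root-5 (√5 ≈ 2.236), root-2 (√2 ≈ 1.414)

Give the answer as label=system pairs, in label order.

A=2:1, B=16:9, C=root-5, D=root-2

Ratios: A ≈ 2.009; B ≈ 1.769; C ≈ 2.224; D ≈ 1.416.
Targets: 16:9 ≈ 1.778; 2:1 ≈ 2.000; root-5 ≈ 2.236; root-2 ≈ 1.414.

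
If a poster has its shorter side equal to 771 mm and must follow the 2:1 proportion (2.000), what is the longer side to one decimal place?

1542.0 mm

2:1 = 2.00000.
Longer side = 771 × 2.00000 ≈ 1542.000 → 1542.0 mm.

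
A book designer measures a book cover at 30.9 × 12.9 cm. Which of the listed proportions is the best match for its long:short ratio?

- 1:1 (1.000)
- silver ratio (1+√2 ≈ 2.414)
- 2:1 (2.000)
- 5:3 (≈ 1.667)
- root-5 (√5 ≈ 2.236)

30.9/12.9 ≈ 2.395. Nearest candidates are silver ratio (2.414, off by 0.019) and root-5 (2.236, off by 0.159).

silver ratio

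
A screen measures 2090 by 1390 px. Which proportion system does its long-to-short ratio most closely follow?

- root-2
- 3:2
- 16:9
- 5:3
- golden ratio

2090/1390 ≈ 1.504. Nearest candidates are 3:2 (1.500, off by 0.004) and root-2 (1.414, off by 0.090).

3:2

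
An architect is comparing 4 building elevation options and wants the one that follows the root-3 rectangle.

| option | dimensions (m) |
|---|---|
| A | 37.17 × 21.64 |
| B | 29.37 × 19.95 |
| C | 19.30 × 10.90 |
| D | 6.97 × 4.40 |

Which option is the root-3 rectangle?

Ratios (long/short): A ≈ 1.718; B ≈ 1.472; C ≈ 1.771; D ≈ 1.584.
root-3 ≈ 1.732; option A is nearest (Δ 0.014).

A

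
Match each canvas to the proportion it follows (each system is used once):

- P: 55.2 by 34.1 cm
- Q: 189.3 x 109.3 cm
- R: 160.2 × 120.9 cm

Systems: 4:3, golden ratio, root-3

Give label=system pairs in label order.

P=golden ratio, Q=root-3, R=4:3

Ratios: P ≈ 1.619; Q ≈ 1.732; R ≈ 1.325.
Targets: 4:3 ≈ 1.333; golden ratio ≈ 1.618; root-3 ≈ 1.732.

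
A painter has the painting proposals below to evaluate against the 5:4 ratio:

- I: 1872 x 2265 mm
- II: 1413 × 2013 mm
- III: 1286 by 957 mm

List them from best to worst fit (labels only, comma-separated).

I, III, II

I: 2265/1872 ≈ 1.210 → |1.210 − 1.250| = 0.040
II: 2013/1413 ≈ 1.425 → |1.425 − 1.250| = 0.175
III: 1286/957 ≈ 1.344 → |1.344 − 1.250| = 0.094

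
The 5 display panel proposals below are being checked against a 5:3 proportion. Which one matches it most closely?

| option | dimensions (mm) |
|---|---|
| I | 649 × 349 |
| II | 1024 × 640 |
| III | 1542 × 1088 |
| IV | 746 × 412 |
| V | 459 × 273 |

V

Ratios (long/short): I ≈ 1.860; II ≈ 1.600; III ≈ 1.417; IV ≈ 1.811; V ≈ 1.681.
5:3 ≈ 1.667; option V is nearest (Δ 0.014).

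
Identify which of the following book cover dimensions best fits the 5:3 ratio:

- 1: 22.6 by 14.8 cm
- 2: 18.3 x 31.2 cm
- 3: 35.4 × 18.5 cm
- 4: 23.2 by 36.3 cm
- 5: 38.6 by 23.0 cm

5

Ratios (long/short): 1 ≈ 1.527; 2 ≈ 1.705; 3 ≈ 1.914; 4 ≈ 1.565; 5 ≈ 1.678.
5:3 ≈ 1.667; option 5 is nearest (Δ 0.011).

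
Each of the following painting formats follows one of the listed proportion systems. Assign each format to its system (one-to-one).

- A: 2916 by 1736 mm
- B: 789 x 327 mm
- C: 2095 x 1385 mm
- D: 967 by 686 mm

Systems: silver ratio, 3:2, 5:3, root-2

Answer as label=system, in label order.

A=5:3, B=silver ratio, C=3:2, D=root-2

A = 2916/1736 ≈ 1.680 → 5:3 (1.667)
B = 789/327 ≈ 2.413 → silver ratio (2.414)
C = 2095/1385 ≈ 1.513 → 3:2 (1.500)
D = 967/686 ≈ 1.410 → root-2 (1.414)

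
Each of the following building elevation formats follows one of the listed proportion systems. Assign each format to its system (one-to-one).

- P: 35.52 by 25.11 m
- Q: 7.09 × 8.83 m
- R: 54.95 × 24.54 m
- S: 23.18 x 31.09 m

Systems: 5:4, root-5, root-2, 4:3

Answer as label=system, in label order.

P = 35.52/25.11 ≈ 1.415 → root-2 (1.414)
Q = 8.83/7.09 ≈ 1.245 → 5:4 (1.250)
R = 54.95/24.54 ≈ 2.239 → root-5 (2.236)
S = 31.09/23.18 ≈ 1.341 → 4:3 (1.333)

P=root-2, Q=5:4, R=root-5, S=4:3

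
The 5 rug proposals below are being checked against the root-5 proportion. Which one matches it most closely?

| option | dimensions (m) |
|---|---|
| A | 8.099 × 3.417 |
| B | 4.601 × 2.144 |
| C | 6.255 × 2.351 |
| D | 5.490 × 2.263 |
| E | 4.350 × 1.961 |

Ratios (long/short): A ≈ 2.370; B ≈ 2.146; C ≈ 2.661; D ≈ 2.426; E ≈ 2.218.
root-5 ≈ 2.236; option E is nearest (Δ 0.018).

E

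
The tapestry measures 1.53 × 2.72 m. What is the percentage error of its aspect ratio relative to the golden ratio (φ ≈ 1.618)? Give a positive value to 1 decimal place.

Ratio = 2.72 / 1.53 ≈ 1.7778.
Ideal golden ratio ≈ 1.6180. |1.7778 − 1.6180| / 1.6180 ≈ 9.88% → 9.9%.

9.9%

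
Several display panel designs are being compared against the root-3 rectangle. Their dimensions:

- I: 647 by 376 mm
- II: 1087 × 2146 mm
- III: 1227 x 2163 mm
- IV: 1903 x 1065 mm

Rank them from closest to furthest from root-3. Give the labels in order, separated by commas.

I: 647/376 ≈ 1.721 → |1.721 − 1.732| = 0.011
II: 2146/1087 ≈ 1.974 → |1.974 − 1.732| = 0.242
III: 2163/1227 ≈ 1.763 → |1.763 − 1.732| = 0.031
IV: 1903/1065 ≈ 1.787 → |1.787 − 1.732| = 0.055

I, III, IV, II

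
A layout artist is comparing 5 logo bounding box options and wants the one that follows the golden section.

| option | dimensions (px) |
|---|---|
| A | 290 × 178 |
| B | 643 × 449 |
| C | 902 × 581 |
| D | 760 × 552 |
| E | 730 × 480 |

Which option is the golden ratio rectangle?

Target golden ratio ≈ 1.618.
A: 1.629 (Δ0.011)  B: 1.432 (Δ0.186)  C: 1.552 (Δ0.066)  D: 1.377 (Δ0.241)  E: 1.521 (Δ0.097)

A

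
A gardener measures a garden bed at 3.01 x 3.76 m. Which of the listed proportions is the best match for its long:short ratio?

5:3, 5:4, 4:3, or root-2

Ratio = 3.76 / 3.01 ≈ 1.249.
Distances: 5:3 1.667 (Δ 0.418); 5:4 1.250 (Δ 0.001); 4:3 1.333 (Δ 0.084); root-2 1.414 (Δ 0.165).

5:4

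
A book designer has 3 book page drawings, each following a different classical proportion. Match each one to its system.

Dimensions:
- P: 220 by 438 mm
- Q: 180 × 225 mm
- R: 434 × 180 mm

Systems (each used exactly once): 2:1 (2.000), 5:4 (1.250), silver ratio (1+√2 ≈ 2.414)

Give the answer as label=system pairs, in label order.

P=2:1, Q=5:4, R=silver ratio

Ratios: P ≈ 1.991; Q ≈ 1.250; R ≈ 2.411.
Targets: 2:1 ≈ 2.000; 5:4 ≈ 1.250; silver ratio ≈ 2.414.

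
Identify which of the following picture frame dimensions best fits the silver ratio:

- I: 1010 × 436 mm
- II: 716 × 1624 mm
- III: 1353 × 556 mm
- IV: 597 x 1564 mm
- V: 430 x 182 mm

III

Ratios (long/short): I ≈ 2.317; II ≈ 2.268; III ≈ 2.433; IV ≈ 2.620; V ≈ 2.363.
silver ratio ≈ 2.414; option III is nearest (Δ 0.019).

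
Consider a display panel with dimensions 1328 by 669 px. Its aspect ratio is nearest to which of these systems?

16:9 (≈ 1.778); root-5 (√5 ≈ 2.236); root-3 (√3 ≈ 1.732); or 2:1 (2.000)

2:1

Ratio = 1328 / 669 ≈ 1.985.
Distances: 16:9 1.778 (Δ 0.207); root-5 2.236 (Δ 0.251); root-3 1.732 (Δ 0.253); 2:1 2.000 (Δ 0.015).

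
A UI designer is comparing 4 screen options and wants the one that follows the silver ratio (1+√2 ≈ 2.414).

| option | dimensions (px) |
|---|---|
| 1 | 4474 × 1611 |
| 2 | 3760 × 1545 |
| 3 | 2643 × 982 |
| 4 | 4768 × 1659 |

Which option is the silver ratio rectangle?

2

Target silver ratio ≈ 2.414.
1: 2.777 (Δ0.363)  2: 2.434 (Δ0.020)  3: 2.691 (Δ0.277)  4: 2.874 (Δ0.460)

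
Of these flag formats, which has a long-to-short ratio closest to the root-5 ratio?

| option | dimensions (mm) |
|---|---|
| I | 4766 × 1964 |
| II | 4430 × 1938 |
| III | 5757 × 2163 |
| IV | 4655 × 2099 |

IV

Ratios (long/short): I ≈ 2.427; II ≈ 2.286; III ≈ 2.662; IV ≈ 2.218.
root-5 ≈ 2.236; option IV is nearest (Δ 0.018).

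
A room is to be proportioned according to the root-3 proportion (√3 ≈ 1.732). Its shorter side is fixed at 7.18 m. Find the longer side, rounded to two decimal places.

12.44 m

root-3 ≈ 1.73205.
Longer side = 7.18 × 1.73205 ≈ 12.4361 → 12.44 m.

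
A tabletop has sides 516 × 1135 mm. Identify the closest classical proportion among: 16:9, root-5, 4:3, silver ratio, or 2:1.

root-5

1135/516 ≈ 2.200. Nearest candidates are root-5 (2.236, off by 0.036) and 2:1 (2.000, off by 0.200).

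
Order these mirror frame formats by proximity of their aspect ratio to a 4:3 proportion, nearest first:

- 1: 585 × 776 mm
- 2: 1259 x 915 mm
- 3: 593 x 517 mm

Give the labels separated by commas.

Ratios: 1 = 776 / 585 ≈ 1.326; 2 = 1259 / 915 ≈ 1.376; 3 = 593 / 517 ≈ 1.147.
|Δ from 1.333|: 1 0.007; 2 0.043; 3 0.186.

1, 2, 3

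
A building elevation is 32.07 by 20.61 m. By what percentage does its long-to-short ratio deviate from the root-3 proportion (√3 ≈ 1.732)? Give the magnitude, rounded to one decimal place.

10.2%

Ratio = 32.07 / 20.61 ≈ 1.5560.
Ideal root-3 ≈ 1.7321. |1.5560 − 1.7321| / 1.7321 ≈ 10.17% → 10.2%.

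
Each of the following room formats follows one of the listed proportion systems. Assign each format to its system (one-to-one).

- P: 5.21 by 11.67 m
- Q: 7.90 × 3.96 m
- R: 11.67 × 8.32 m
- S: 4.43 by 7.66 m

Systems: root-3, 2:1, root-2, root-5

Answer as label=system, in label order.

P=root-5, Q=2:1, R=root-2, S=root-3

Ratios: P ≈ 2.240; Q ≈ 1.995; R ≈ 1.403; S ≈ 1.729.
Targets: root-3 ≈ 1.732; 2:1 ≈ 2.000; root-2 ≈ 1.414; root-5 ≈ 2.236.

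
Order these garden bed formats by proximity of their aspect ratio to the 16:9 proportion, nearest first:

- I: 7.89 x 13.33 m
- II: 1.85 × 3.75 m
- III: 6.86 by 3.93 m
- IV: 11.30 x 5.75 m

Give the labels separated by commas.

III, I, IV, II

Ratios: I = 13.33 / 7.89 ≈ 1.689; II = 3.75 / 1.85 ≈ 2.027; III = 6.86 / 3.93 ≈ 1.746; IV = 11.30 / 5.75 ≈ 1.965.
|Δ from 1.778|: I 0.089; II 0.249; III 0.032; IV 0.187.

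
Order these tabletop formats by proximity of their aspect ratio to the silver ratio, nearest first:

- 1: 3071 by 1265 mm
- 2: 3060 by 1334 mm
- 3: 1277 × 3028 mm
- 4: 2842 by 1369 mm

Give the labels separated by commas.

1, 3, 2, 4

1: 3071/1265 ≈ 2.428 → |2.428 − 2.414| = 0.014
2: 3060/1334 ≈ 2.294 → |2.294 − 2.414| = 0.120
3: 3028/1277 ≈ 2.371 → |2.371 − 2.414| = 0.043
4: 2842/1369 ≈ 2.076 → |2.076 − 2.414| = 0.338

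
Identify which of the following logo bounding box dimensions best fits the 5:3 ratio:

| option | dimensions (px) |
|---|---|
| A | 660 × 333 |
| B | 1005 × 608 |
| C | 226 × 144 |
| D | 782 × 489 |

Ratios (long/short): A ≈ 1.982; B ≈ 1.653; C ≈ 1.569; D ≈ 1.599.
5:3 ≈ 1.667; option B is nearest (Δ 0.014).

B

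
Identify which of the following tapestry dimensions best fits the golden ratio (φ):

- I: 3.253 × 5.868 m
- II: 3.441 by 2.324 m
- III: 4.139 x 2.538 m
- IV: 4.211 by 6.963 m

III

Target golden ratio ≈ 1.618.
I: 1.804 (Δ0.186)  II: 1.481 (Δ0.137)  III: 1.631 (Δ0.013)  IV: 1.654 (Δ0.036)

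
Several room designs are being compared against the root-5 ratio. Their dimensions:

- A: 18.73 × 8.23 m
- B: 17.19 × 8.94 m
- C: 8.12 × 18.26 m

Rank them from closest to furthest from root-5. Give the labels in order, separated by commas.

C, A, B

Ratios: A = 18.73 / 8.23 ≈ 2.276; B = 17.19 / 8.94 ≈ 1.923; C = 18.26 / 8.12 ≈ 2.249.
|Δ from 2.236|: A 0.040; B 0.313; C 0.013.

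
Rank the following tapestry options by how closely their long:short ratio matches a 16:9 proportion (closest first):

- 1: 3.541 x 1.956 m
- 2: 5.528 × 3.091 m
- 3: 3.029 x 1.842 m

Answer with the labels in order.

Ratios: 1 = 3.541 / 1.956 ≈ 1.810; 2 = 5.528 / 3.091 ≈ 1.788; 3 = 3.029 / 1.842 ≈ 1.644.
|Δ from 1.778|: 1 0.032; 2 0.010; 3 0.134.

2, 1, 3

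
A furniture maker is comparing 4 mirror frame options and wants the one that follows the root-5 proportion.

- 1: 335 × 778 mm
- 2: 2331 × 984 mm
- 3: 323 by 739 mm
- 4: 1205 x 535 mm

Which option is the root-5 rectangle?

Target root-5 ≈ 2.236.
1: 2.322 (Δ0.086)  2: 2.369 (Δ0.133)  3: 2.288 (Δ0.052)  4: 2.252 (Δ0.016)

4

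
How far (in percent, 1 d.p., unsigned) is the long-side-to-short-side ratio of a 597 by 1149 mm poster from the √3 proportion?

Ratio = 1149 / 597 ≈ 1.9246.
Ideal root-3 ≈ 1.7321. |1.9246 − 1.7321| / 1.7321 ≈ 11.11% → 11.1%.

11.1%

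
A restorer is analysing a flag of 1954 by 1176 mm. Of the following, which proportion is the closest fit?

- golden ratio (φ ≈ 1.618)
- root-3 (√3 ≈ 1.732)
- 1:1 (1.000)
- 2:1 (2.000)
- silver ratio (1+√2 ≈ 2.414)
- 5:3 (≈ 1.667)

1954/1176 ≈ 1.662. Nearest candidates are 5:3 (1.667, off by 0.005) and golden ratio (1.618, off by 0.044).

5:3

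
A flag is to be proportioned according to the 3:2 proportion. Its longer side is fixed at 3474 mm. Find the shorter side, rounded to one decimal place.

3:2 = 1.50000.
Shorter side = 3474 ÷ 1.50000 ≈ 2316.000 → 2316.0 mm.

2316.0 mm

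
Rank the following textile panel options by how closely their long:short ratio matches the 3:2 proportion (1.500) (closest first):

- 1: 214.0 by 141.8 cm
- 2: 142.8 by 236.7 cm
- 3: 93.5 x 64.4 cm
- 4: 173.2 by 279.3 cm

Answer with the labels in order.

1: 214.0/141.8 ≈ 1.509 → |1.509 − 1.500| = 0.009
2: 236.7/142.8 ≈ 1.658 → |1.658 − 1.500| = 0.158
3: 93.5/64.4 ≈ 1.452 → |1.452 − 1.500| = 0.048
4: 279.3/173.2 ≈ 1.613 → |1.613 − 1.500| = 0.113

1, 3, 4, 2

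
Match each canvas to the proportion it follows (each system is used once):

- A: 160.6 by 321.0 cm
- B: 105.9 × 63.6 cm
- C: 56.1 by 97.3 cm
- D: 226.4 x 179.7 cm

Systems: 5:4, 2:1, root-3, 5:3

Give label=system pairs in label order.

A=2:1, B=5:3, C=root-3, D=5:4

A = 321.0/160.6 ≈ 1.999 → 2:1 (2.000)
B = 105.9/63.6 ≈ 1.665 → 5:3 (1.667)
C = 97.3/56.1 ≈ 1.734 → root-3 (1.732)
D = 226.4/179.7 ≈ 1.260 → 5:4 (1.250)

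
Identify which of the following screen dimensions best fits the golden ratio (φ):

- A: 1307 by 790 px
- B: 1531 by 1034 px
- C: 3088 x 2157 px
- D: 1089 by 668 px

D

Ratios (long/short): A ≈ 1.654; B ≈ 1.481; C ≈ 1.432; D ≈ 1.630.
golden ratio ≈ 1.618; option D is nearest (Δ 0.012).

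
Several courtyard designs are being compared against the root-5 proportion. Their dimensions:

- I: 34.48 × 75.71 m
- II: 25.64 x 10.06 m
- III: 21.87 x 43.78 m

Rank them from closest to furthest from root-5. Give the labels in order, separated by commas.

I: 75.71/34.48 ≈ 2.196 → |2.196 − 2.236| = 0.040
II: 25.64/10.06 ≈ 2.549 → |2.549 − 2.236| = 0.313
III: 43.78/21.87 ≈ 2.002 → |2.002 − 2.236| = 0.234

I, III, II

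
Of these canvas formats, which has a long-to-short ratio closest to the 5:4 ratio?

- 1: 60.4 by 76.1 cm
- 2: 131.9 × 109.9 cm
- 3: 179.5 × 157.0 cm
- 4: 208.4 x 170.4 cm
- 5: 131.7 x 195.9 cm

1

Target 5:4 ≈ 1.250.
1: 1.260 (Δ0.010)  2: 1.200 (Δ0.050)  3: 1.143 (Δ0.107)  4: 1.223 (Δ0.027)  5: 1.487 (Δ0.237)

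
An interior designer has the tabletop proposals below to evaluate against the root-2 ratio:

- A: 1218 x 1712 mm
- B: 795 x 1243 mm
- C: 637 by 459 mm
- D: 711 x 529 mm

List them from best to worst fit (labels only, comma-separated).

Ratios: A = 1712 / 1218 ≈ 1.406; B = 1243 / 795 ≈ 1.564; C = 637 / 459 ≈ 1.388; D = 711 / 529 ≈ 1.344.
|Δ from 1.414|: A 0.008; B 0.150; C 0.026; D 0.070.

A, C, D, B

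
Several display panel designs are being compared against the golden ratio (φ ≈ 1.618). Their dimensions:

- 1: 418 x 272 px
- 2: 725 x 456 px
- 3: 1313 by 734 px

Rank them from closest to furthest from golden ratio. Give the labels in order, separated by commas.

1: 418/272 ≈ 1.537 → |1.537 − 1.618| = 0.081
2: 725/456 ≈ 1.590 → |1.590 − 1.618| = 0.028
3: 1313/734 ≈ 1.789 → |1.789 − 1.618| = 0.171

2, 1, 3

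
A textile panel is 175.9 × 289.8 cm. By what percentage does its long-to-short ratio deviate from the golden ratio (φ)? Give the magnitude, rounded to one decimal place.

Ratio = 289.8 / 175.9 ≈ 1.6475.
Ideal golden ratio ≈ 1.6180. |1.6475 − 1.6180| / 1.6180 ≈ 1.82% → 1.8%.

1.8%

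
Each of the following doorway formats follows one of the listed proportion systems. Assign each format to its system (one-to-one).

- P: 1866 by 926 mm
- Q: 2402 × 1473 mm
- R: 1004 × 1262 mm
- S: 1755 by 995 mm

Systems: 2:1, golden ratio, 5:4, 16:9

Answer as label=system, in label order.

P = 1866/926 ≈ 2.015 → 2:1 (2.000)
Q = 2402/1473 ≈ 1.631 → golden ratio (1.618)
R = 1262/1004 ≈ 1.257 → 5:4 (1.250)
S = 1755/995 ≈ 1.764 → 16:9 (1.778)

P=2:1, Q=golden ratio, R=5:4, S=16:9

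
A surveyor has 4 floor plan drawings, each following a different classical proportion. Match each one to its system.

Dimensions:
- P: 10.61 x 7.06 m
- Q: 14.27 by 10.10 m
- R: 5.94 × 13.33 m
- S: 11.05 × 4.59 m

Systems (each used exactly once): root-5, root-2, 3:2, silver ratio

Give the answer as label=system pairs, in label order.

P=3:2, Q=root-2, R=root-5, S=silver ratio

Ratios: P ≈ 1.503; Q ≈ 1.413; R ≈ 2.244; S ≈ 2.407.
Targets: root-5 ≈ 2.236; root-2 ≈ 1.414; 3:2 ≈ 1.500; silver ratio ≈ 2.414.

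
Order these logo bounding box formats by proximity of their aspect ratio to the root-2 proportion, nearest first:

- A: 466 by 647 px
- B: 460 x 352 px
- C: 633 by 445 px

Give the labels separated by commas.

C, A, B

Ratios: A = 647 / 466 ≈ 1.388; B = 460 / 352 ≈ 1.307; C = 633 / 445 ≈ 1.422.
|Δ from 1.414|: A 0.026; B 0.107; C 0.008.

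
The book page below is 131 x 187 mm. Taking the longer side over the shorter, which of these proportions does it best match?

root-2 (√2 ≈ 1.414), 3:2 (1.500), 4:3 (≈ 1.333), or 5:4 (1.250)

root-2

187/131 ≈ 1.427. Nearest candidates are root-2 (1.414, off by 0.013) and 3:2 (1.500, off by 0.073).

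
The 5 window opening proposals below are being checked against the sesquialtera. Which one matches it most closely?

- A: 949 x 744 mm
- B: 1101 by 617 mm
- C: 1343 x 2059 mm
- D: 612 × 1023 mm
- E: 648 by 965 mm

E

Target 3:2 ≈ 1.500.
A: 1.276 (Δ0.224)  B: 1.784 (Δ0.284)  C: 1.533 (Δ0.033)  D: 1.672 (Δ0.172)  E: 1.489 (Δ0.011)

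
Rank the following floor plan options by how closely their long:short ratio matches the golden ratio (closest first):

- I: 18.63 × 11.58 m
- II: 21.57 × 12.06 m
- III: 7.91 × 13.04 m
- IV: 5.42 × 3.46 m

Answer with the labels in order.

I, III, IV, II

I: 18.63/11.58 ≈ 1.609 → |1.609 − 1.618| = 0.009
II: 21.57/12.06 ≈ 1.789 → |1.789 − 1.618| = 0.171
III: 13.04/7.91 ≈ 1.649 → |1.649 − 1.618| = 0.031
IV: 5.42/3.46 ≈ 1.566 → |1.566 − 1.618| = 0.052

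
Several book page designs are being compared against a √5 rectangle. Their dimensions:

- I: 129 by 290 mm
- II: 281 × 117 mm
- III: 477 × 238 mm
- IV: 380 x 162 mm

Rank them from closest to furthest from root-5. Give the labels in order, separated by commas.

I, IV, II, III

Ratios: I = 290 / 129 ≈ 2.248; II = 281 / 117 ≈ 2.402; III = 477 / 238 ≈ 2.004; IV = 380 / 162 ≈ 2.346.
|Δ from 2.236|: I 0.012; II 0.166; III 0.232; IV 0.110.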